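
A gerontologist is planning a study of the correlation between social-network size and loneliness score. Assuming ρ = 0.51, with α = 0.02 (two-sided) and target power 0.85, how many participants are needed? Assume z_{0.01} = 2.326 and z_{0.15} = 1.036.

Fisher's z: C = ½·ln((1+r)/(1−r)) = ½·ln(3.0816) = 0.5627.
n = ((z_{α/2} + z_β)/C)² + 3.
(2.326 + 1.036) / 0.5627 = 3.362 / 0.5627 = 5.975.
n = 5.975² + 3 = 35.70 + 3 = 38.7.
Round up.

n = 39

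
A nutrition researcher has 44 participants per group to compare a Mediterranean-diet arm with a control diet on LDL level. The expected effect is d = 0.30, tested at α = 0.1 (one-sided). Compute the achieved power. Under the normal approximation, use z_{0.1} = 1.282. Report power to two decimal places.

For two equal groups, power = Φ(d·√(n/2) − z_{α}).
d·√(n/2) = 0.30 × √(44/2) = 0.30 × 4.690 = 1.407.
z_β = 1.407 − 1.282 = 0.125.
Power = Φ(0.125) = 0.550.

power ≈ 0.55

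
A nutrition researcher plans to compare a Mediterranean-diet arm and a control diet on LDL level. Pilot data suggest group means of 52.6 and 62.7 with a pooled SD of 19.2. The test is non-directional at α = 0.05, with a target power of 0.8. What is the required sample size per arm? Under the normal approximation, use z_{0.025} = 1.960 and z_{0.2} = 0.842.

n = 57 per group

Cohen's d = |M₁ − M₂| / SD_pooled = |52.6 − 62.7| / 19.2 = 10.1 / 19.2 = 0.526.
For two independent groups with equal n: n = 2·((z_{α/2} + z_β) / d)².
z_{α/2} + z_β = 1.960 + 0.842 = 2.802.
n = 2 × (2.802 / 0.526)² = 2 × 5.327² = 2 × 28.38 = 56.8.
Round up to the next whole participant.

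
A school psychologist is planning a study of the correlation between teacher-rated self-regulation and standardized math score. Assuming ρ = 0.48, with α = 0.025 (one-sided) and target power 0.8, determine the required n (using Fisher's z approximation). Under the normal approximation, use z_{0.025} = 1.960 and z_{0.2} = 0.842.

n = 32

Fisher's z: C = ½·ln((1+r)/(1−r)) = ½·ln(2.8462) = 0.5230.
n = ((z_{α} + z_β)/C)² + 3.
(1.960 + 0.842) / 0.5230 = 2.802 / 0.5230 = 5.358.
n = 5.358² + 3 = 28.70 + 3 = 31.7.
Round up.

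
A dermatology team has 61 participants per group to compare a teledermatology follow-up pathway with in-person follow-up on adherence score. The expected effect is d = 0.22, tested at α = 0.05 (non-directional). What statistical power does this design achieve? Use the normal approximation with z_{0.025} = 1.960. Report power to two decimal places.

power ≈ 0.23

For two equal groups, power = Φ(d·√(n/2) − z_{α/2}).
d·√(n/2) = 0.22 × √(61/2) = 0.22 × 5.523 = 1.215.
z_β = 1.215 − 1.960 = -0.745.
Power = Φ(-0.745) = 0.228.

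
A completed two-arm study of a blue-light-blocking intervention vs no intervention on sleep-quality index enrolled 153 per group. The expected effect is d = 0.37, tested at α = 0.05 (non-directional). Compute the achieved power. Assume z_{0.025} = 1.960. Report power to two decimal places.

For two equal groups, power = Φ(d·√(n/2) − z_{α/2}).
d·√(n/2) = 0.37 × √(153/2) = 0.37 × 8.746 = 3.236.
z_β = 3.236 − 1.960 = 1.276.
Power = Φ(1.276) = 0.899.

power ≈ 0.90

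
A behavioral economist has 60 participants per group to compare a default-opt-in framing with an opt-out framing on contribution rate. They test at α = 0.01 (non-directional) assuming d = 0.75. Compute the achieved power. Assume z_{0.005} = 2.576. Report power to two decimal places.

For two equal groups, power = Φ(d·√(n/2) − z_{α/2}).
d·√(n/2) = 0.75 × √(60/2) = 0.75 × 5.477 = 4.108.
z_β = 4.108 − 2.576 = 1.532.
Power = Φ(1.532) = 0.937.

power ≈ 0.94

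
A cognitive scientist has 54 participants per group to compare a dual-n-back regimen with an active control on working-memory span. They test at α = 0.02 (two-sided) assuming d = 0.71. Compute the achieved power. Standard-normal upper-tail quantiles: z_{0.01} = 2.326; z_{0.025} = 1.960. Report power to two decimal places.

power ≈ 0.91

For two equal groups, power = Φ(d·√(n/2) − z_{α/2}).
d·√(n/2) = 0.71 × √(54/2) = 0.71 × 5.196 = 3.689.
z_β = 3.689 − 2.326 = 1.363.
Power = Φ(1.363) = 0.914.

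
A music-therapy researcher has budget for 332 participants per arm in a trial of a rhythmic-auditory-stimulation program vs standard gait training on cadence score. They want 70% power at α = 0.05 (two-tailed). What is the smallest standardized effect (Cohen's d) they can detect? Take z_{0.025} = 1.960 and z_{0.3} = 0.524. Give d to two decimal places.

d_min ≈ 0.19

For two independent groups of n = 332 each: d_min = (z_{α/2} + z_β)·√(2/n).
z-sum = 1.960 + 0.524 = 2.484.
d_min = 2.484 × √(2/332) = 2.484 × 0.0776 = 0.193.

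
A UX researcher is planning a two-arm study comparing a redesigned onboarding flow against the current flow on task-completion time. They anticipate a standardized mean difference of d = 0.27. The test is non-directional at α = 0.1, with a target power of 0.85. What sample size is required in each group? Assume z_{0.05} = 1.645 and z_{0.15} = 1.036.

For two independent groups with equal n: n = 2·((z_{α/2} + z_β) / d)².
z_{α/2} + z_β = 1.645 + 1.036 = 2.681.
n = 2 × (2.681 / 0.27)² = 2 × 9.930² = 2 × 98.60 = 197.2.
Round up to the next whole participant.

n = 198 per group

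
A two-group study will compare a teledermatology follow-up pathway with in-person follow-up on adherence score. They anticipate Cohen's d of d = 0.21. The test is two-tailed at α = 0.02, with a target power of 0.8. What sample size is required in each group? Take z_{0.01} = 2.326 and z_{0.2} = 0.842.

n = 456 per group

For two independent groups with equal n: n = 2·((z_{α/2} + z_β) / d)².
z_{α/2} + z_β = 2.326 + 0.842 = 3.168.
n = 2 × (3.168 / 0.21)² = 2 × 15.086² = 2 × 227.58 = 455.2.
Round up to the next whole participant.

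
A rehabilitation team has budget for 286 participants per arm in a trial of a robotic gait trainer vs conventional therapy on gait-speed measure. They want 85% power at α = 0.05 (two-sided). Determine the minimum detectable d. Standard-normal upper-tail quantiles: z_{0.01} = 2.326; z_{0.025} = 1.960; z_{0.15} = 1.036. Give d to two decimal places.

d_min ≈ 0.25

For two independent groups of n = 286 each: d_min = (z_{α/2} + z_β)·√(2/n).
z-sum = 1.960 + 1.036 = 2.996.
d_min = 2.996 × √(2/286) = 2.996 × 0.0836 = 0.251.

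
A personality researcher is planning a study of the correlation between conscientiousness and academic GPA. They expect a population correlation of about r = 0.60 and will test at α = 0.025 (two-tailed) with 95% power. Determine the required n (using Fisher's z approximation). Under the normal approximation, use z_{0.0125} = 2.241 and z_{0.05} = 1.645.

Fisher's z: C = ½·ln((1+r)/(1−r)) = ½·ln(4.0000) = 0.6931.
n = ((z_{α/2} + z_β)/C)² + 3.
(2.241 + 1.645) / 0.6931 = 3.886 / 0.6931 = 5.607.
n = 5.607² + 3 = 31.44 + 3 = 34.4.
Round up.

n = 35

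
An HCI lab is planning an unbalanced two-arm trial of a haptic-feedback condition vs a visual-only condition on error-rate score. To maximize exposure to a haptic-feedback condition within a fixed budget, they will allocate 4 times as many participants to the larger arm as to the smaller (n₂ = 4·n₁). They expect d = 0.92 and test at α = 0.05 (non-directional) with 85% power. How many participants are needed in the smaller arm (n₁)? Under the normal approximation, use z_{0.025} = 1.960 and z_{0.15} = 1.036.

With allocation ratio k = n₂/n₁ = 4, Var(x̄₁−x̄₂) = σ²(1/n₁ + 1/(k·n₁)) = σ²·(k+1)/(k·n₁).
So n₁ = (1 + 1/k)·((z_{α/2} + z_β)/d)² = 1.250 × (2.996/0.92)².
n₁ = 1.250 × 10.60 = 13.3.
Round up: n₁ = 14, giving n₂ = 4 × 14 = 56.

n₁ = 14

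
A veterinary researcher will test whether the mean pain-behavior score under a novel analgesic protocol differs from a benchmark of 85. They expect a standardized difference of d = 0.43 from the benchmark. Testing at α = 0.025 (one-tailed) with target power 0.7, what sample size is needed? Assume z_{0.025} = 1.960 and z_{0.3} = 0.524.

n = 34

For a one-sample test: n = ((z_{α} + z_β) / d)².
z_{α} + z_β = 1.960 + 0.524 = 2.484.
n = (2.484 / 0.43)² = 5.777² = 33.37.
Round up.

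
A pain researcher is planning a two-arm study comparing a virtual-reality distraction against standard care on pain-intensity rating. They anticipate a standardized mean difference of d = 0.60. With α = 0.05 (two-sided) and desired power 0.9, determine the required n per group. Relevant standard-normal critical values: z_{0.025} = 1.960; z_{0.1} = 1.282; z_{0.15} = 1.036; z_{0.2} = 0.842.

For two independent groups with equal n: n = 2·((z_{α/2} + z_β) / d)².
z_{α/2} + z_β = 1.960 + 1.282 = 3.242.
n = 2 × (3.242 / 0.60)² = 2 × 5.403² = 2 × 29.20 = 58.4.
Round up to the next whole participant.

n = 59 per group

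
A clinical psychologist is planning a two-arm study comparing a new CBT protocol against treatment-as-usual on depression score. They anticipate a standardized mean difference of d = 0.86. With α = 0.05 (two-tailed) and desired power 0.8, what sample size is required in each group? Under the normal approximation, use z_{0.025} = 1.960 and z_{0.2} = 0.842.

n = 22 per group

For two independent groups with equal n: n = 2·((z_{α/2} + z_β) / d)².
z_{α/2} + z_β = 1.960 + 0.842 = 2.802.
n = 2 × (2.802 / 0.86)² = 2 × 3.258² = 2 × 10.62 = 21.2.
Round up to the next whole participant.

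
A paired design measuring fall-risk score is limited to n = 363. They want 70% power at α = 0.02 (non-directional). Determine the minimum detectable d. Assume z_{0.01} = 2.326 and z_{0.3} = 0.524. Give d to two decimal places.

d_min ≈ 0.15

For a single sample (or paired design) of n = 363: d_min = (z_{α/2} + z_β)/√n.
z-sum = 2.326 + 0.524 = 2.850.
d_min = 2.850 / √363 = 2.850 / 19.053 = 0.150.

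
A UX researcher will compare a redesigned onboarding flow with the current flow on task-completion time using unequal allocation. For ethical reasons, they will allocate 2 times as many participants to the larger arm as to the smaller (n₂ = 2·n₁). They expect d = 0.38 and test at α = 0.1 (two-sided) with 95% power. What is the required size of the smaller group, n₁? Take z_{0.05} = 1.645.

n₁ = 113

With allocation ratio k = n₂/n₁ = 2, Var(x̄₁−x̄₂) = σ²(1/n₁ + 1/(k·n₁)) = σ²·(k+1)/(k·n₁).
So n₁ = (1 + 1/k)·((z_{α/2} + z_β)/d)² = 1.500 × (3.290/0.38)².
n₁ = 1.500 × 74.96 = 112.4.
Round up: n₁ = 113, giving n₂ = 2 × 113 = 226.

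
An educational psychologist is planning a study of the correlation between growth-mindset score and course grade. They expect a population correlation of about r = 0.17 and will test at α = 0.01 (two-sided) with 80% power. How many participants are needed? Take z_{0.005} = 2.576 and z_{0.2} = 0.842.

Fisher's z: C = ½·ln((1+r)/(1−r)) = ½·ln(1.4096) = 0.1717.
n = ((z_{α/2} + z_β)/C)² + 3.
(2.576 + 0.842) / 0.1717 = 3.418 / 0.1717 = 19.907.
n = 19.907² + 3 = 396.28 + 3 = 399.3.
Round up.

n = 400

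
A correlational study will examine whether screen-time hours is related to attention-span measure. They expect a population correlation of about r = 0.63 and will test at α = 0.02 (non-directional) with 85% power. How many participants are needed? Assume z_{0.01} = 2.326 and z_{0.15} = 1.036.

Fisher's z: C = ½·ln((1+r)/(1−r)) = ½·ln(4.4054) = 0.7414.
n = ((z_{α/2} + z_β)/C)² + 3.
(2.326 + 1.036) / 0.7414 = 3.362 / 0.7414 = 4.535.
n = 4.535² + 3 = 20.56 + 3 = 23.6.
Round up.

n = 24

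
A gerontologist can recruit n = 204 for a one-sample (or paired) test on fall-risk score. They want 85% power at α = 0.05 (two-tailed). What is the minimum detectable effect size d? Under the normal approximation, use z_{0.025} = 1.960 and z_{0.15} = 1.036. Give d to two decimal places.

d_min ≈ 0.21

For a single sample (or paired design) of n = 204: d_min = (z_{α/2} + z_β)/√n.
z-sum = 1.960 + 1.036 = 2.996.
d_min = 2.996 / √204 = 2.996 / 14.283 = 0.210.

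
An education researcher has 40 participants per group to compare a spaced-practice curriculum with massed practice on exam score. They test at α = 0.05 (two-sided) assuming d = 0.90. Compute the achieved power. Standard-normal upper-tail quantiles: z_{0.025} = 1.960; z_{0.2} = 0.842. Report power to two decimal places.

For two equal groups, power = Φ(d·√(n/2) − z_{α/2}).
d·√(n/2) = 0.90 × √(40/2) = 0.90 × 4.472 = 4.025.
z_β = 4.025 − 1.960 = 2.065.
Power = Φ(2.065) = 0.981.

power ≈ 0.98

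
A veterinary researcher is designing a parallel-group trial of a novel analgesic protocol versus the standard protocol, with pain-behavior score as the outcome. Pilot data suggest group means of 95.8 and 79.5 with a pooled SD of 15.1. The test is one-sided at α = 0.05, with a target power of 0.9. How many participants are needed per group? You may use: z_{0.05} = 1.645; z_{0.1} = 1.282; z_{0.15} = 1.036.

n = 15 per group

Cohen's d = |M₁ − M₂| / SD_pooled = |95.8 − 79.5| / 15.1 = 16.3 / 15.1 = 1.079.
For two independent groups with equal n: n = 2·((z_{α} + z_β) / d)².
z_{α} + z_β = 1.645 + 1.282 = 2.927.
n = 2 × (2.927 / 1.079)² = 2 × 2.713² = 2 × 7.36 = 14.7.
Round up to the next whole participant.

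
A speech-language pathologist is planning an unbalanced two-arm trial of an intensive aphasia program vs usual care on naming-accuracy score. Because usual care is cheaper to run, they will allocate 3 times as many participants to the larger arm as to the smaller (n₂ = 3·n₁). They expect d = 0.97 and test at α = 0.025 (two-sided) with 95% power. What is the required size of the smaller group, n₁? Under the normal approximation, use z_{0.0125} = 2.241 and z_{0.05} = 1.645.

n₁ = 22

With allocation ratio k = n₂/n₁ = 3, Var(x̄₁−x̄₂) = σ²(1/n₁ + 1/(k·n₁)) = σ²·(k+1)/(k·n₁).
So n₁ = (1 + 1/k)·((z_{α/2} + z_β)/d)² = 1.333 × (3.886/0.97)².
n₁ = 1.333 × 16.05 = 21.4.
Round up: n₁ = 22, giving n₂ = 3 × 22 = 66.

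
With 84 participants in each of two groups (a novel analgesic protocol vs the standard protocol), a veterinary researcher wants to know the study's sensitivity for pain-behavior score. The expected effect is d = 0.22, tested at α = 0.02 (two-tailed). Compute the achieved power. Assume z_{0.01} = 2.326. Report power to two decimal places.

power ≈ 0.18

For two equal groups, power = Φ(d·√(n/2) − z_{α/2}).
d·√(n/2) = 0.22 × √(84/2) = 0.22 × 6.481 = 1.426.
z_β = 1.426 − 2.326 = -0.900.
Power = Φ(-0.900) = 0.184.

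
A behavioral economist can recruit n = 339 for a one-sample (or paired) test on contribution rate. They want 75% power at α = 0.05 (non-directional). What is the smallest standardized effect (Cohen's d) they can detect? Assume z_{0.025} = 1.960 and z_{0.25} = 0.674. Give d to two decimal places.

For a single sample (or paired design) of n = 339: d_min = (z_{α/2} + z_β)/√n.
z-sum = 1.960 + 0.674 = 2.634.
d_min = 2.634 / √339 = 2.634 / 18.412 = 0.143.

d_min ≈ 0.14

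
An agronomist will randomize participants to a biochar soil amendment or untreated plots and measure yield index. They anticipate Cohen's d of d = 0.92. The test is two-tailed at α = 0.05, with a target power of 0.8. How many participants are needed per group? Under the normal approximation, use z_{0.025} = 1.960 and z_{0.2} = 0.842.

n = 19 per group

For two independent groups with equal n: n = 2·((z_{α/2} + z_β) / d)².
z_{α/2} + z_β = 1.960 + 0.842 = 2.802.
n = 2 × (2.802 / 0.92)² = 2 × 3.046² = 2 × 9.28 = 18.6.
Round up to the next whole participant.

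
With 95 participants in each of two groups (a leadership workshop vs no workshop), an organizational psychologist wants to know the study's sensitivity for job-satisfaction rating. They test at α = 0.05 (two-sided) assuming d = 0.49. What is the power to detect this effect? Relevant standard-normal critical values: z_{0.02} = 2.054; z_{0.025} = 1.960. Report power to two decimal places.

power ≈ 0.92

For two equal groups, power = Φ(d·√(n/2) − z_{α/2}).
d·√(n/2) = 0.49 × √(95/2) = 0.49 × 6.892 = 3.377.
z_β = 3.377 − 1.960 = 1.417.
Power = Φ(1.417) = 0.922.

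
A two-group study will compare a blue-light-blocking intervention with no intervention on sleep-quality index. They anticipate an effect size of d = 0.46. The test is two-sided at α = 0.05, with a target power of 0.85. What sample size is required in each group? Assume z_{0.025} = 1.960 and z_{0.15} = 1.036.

For two independent groups with equal n: n = 2·((z_{α/2} + z_β) / d)².
z_{α/2} + z_β = 1.960 + 1.036 = 2.996.
n = 2 × (2.996 / 0.46)² = 2 × 6.513² = 2 × 42.42 = 84.8.
Round up to the next whole participant.

n = 85 per group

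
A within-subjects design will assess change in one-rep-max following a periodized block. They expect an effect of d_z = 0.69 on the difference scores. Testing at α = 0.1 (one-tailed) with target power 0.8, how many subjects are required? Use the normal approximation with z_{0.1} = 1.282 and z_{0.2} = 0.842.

For a paired (one-sample on differences) test: n = ((z_{α} + z_β) / d)².
z_{α} + z_β = 1.282 + 0.842 = 2.124.
n = (2.124 / 0.69)² = 3.078² = 9.48.
Round up.

n = 10 pairs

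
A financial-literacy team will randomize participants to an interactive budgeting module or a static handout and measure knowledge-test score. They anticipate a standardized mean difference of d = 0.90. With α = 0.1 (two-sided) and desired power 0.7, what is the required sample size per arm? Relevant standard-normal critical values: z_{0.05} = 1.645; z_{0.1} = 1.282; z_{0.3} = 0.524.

For two independent groups with equal n: n = 2·((z_{α/2} + z_β) / d)².
z_{α/2} + z_β = 1.645 + 0.524 = 2.169.
n = 2 × (2.169 / 0.90)² = 2 × 2.410² = 2 × 5.81 = 11.6.
Round up to the next whole participant.

n = 12 per group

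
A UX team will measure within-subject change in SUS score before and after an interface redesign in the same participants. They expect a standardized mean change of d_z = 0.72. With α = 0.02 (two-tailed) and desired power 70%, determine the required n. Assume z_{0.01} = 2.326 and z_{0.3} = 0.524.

n = 16 pairs

For a paired (one-sample on differences) test: n = ((z_{α/2} + z_β) / d)².
z_{α/2} + z_β = 2.326 + 0.524 = 2.850.
n = (2.850 / 0.72)² = 3.958² = 15.67.
Round up.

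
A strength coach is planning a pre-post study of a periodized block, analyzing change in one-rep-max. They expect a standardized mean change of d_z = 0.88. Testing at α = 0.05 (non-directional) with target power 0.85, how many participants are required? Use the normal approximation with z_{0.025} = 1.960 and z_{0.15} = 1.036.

For a paired (one-sample on differences) test: n = ((z_{α/2} + z_β) / d)².
z_{α/2} + z_β = 1.960 + 1.036 = 2.996.
n = (2.996 / 0.88)² = 3.405² = 11.59.
Round up.

n = 12 pairs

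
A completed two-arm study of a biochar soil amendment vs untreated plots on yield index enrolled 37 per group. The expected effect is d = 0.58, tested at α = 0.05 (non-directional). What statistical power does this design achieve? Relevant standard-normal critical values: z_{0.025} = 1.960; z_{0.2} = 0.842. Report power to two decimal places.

power ≈ 0.70

For two equal groups, power = Φ(d·√(n/2) − z_{α/2}).
d·√(n/2) = 0.58 × √(37/2) = 0.58 × 4.301 = 2.495.
z_β = 2.495 − 1.960 = 0.535.
Power = Φ(0.535) = 0.704.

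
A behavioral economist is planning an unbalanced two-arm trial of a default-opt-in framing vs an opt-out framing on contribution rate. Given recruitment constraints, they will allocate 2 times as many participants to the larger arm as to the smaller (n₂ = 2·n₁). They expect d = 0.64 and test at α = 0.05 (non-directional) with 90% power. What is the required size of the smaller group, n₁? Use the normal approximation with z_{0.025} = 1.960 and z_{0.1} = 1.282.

n₁ = 39

With allocation ratio k = n₂/n₁ = 2, Var(x̄₁−x̄₂) = σ²(1/n₁ + 1/(k·n₁)) = σ²·(k+1)/(k·n₁).
So n₁ = (1 + 1/k)·((z_{α/2} + z_β)/d)² = 1.500 × (3.242/0.64)².
n₁ = 1.500 × 25.66 = 38.5.
Round up: n₁ = 39, giving n₂ = 2 × 39 = 78.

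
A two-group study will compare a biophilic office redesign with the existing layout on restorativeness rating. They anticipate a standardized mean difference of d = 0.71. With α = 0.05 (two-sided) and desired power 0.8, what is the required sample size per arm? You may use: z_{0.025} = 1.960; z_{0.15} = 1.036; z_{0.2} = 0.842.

n = 32 per group

For two independent groups with equal n: n = 2·((z_{α/2} + z_β) / d)².
z_{α/2} + z_β = 1.960 + 0.842 = 2.802.
n = 2 × (2.802 / 0.71)² = 2 × 3.946² = 2 × 15.57 = 31.1.
Round up to the next whole participant.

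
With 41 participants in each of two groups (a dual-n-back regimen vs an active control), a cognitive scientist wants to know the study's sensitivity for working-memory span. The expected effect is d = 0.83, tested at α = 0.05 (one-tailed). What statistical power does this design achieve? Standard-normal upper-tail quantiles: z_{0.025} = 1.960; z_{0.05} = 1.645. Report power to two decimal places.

power ≈ 0.98

For two equal groups, power = Φ(d·√(n/2) − z_{α}).
d·√(n/2) = 0.83 × √(41/2) = 0.83 × 4.528 = 3.758.
z_β = 3.758 − 1.645 = 2.113.
Power = Φ(2.113) = 0.983.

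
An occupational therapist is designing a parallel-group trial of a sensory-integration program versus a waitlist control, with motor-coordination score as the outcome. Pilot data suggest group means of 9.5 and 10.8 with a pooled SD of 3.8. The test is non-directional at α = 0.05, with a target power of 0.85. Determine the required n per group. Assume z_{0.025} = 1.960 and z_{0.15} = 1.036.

n = 154 per group

Cohen's d = |M₁ − M₂| / SD_pooled = |9.5 − 10.8| / 3.8 = 1.3 / 3.8 = 0.342.
For two independent groups with equal n: n = 2·((z_{α/2} + z_β) / d)².
z_{α/2} + z_β = 1.960 + 1.036 = 2.996.
n = 2 × (2.996 / 0.342)² = 2 × 8.760² = 2 × 76.74 = 153.5.
Round up to the next whole participant.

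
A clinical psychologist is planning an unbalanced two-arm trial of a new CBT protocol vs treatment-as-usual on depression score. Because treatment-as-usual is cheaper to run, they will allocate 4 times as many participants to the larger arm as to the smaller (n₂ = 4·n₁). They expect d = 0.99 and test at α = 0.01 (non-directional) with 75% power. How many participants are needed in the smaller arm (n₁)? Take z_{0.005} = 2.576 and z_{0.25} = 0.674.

With allocation ratio k = n₂/n₁ = 4, Var(x̄₁−x̄₂) = σ²(1/n₁ + 1/(k·n₁)) = σ²·(k+1)/(k·n₁).
So n₁ = (1 + 1/k)·((z_{α/2} + z_β)/d)² = 1.250 × (3.250/0.99)².
n₁ = 1.250 × 10.78 = 13.5.
Round up: n₁ = 14, giving n₂ = 4 × 14 = 56.

n₁ = 14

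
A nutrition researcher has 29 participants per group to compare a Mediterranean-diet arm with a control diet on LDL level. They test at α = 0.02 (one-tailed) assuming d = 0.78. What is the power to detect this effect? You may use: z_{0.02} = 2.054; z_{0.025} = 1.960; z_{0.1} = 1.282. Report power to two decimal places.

For two equal groups, power = Φ(d·√(n/2) − z_{α}).
d·√(n/2) = 0.78 × √(29/2) = 0.78 × 3.808 = 2.970.
z_β = 2.970 − 2.054 = 0.916.
Power = Φ(0.916) = 0.820.

power ≈ 0.82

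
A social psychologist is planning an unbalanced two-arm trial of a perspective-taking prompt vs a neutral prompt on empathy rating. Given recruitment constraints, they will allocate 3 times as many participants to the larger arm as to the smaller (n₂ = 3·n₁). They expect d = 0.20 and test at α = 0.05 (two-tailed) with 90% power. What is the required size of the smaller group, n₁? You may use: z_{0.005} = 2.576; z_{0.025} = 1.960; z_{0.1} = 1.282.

With allocation ratio k = n₂/n₁ = 3, Var(x̄₁−x̄₂) = σ²(1/n₁ + 1/(k·n₁)) = σ²·(k+1)/(k·n₁).
So n₁ = (1 + 1/k)·((z_{α/2} + z_β)/d)² = 1.333 × (3.242/0.20)².
n₁ = 1.333 × 262.76 = 350.4.
Round up: n₁ = 351, giving n₂ = 3 × 351 = 1053.

n₁ = 351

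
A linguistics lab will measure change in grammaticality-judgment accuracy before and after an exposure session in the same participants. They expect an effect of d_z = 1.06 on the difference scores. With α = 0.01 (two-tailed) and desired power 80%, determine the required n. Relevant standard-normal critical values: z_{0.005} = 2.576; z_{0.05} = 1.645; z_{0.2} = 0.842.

n = 11 pairs

For a paired (one-sample on differences) test: n = ((z_{α/2} + z_β) / d)².
z_{α/2} + z_β = 2.576 + 0.842 = 3.418.
n = (3.418 / 1.06)² = 3.225² = 10.40.
Round up.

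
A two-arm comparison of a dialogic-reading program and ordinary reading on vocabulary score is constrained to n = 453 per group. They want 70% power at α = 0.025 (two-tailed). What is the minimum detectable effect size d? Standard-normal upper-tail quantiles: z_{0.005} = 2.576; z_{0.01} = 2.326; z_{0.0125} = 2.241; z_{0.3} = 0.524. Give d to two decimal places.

d_min ≈ 0.18

For two independent groups of n = 453 each: d_min = (z_{α/2} + z_β)·√(2/n).
z-sum = 2.241 + 0.524 = 2.765.
d_min = 2.765 × √(2/453) = 2.765 × 0.0664 = 0.184.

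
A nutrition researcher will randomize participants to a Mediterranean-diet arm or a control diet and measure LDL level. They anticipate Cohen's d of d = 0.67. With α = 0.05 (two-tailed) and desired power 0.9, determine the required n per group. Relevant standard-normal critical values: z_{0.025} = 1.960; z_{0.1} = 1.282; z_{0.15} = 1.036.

For two independent groups with equal n: n = 2·((z_{α/2} + z_β) / d)².
z_{α/2} + z_β = 1.960 + 1.282 = 3.242.
n = 2 × (3.242 / 0.67)² = 2 × 4.839² = 2 × 23.41 = 46.8.
Round up to the next whole participant.

n = 47 per group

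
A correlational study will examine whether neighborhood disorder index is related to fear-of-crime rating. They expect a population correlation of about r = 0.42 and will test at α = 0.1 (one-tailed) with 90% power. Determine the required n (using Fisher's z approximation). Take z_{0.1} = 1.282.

Fisher's z: C = ½·ln((1+r)/(1−r)) = ½·ln(2.4483) = 0.4477.
n = ((z_{α} + z_β)/C)² + 3.
(1.282 + 1.282) / 0.4477 = 2.564 / 0.4477 = 5.727.
n = 5.727² + 3 = 32.80 + 3 = 35.8.
Round up.

n = 36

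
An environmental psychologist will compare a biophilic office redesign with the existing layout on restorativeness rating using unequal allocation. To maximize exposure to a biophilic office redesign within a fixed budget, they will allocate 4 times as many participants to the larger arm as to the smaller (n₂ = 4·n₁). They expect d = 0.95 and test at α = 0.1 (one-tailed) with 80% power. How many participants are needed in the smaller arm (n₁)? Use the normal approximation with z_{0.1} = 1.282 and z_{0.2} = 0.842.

With allocation ratio k = n₂/n₁ = 4, Var(x̄₁−x̄₂) = σ²(1/n₁ + 1/(k·n₁)) = σ²·(k+1)/(k·n₁).
So n₁ = (1 + 1/k)·((z_{α} + z_β)/d)² = 1.250 × (2.124/0.95)².
n₁ = 1.250 × 5.00 = 6.2.
Round up: n₁ = 7, giving n₂ = 4 × 7 = 28.

n₁ = 7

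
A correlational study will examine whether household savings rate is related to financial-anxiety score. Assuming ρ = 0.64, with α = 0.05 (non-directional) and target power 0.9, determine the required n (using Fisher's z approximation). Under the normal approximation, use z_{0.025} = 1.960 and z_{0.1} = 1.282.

Fisher's z: C = ½·ln((1+r)/(1−r)) = ½·ln(4.5556) = 0.7582.
n = ((z_{α/2} + z_β)/C)² + 3.
(1.960 + 1.282) / 0.7582 = 3.242 / 0.7582 = 4.276.
n = 4.276² + 3 = 18.28 + 3 = 21.3.
Round up.

n = 22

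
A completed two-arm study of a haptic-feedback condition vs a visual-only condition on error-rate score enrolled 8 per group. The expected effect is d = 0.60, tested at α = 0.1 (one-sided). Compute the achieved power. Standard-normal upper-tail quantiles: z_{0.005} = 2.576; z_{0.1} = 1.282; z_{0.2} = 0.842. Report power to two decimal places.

For two equal groups, power = Φ(d·√(n/2) − z_{α}).
d·√(n/2) = 0.60 × √(8/2) = 0.60 × 2.000 = 1.200.
z_β = 1.200 − 1.282 = -0.082.
Power = Φ(-0.082) = 0.467.

power ≈ 0.47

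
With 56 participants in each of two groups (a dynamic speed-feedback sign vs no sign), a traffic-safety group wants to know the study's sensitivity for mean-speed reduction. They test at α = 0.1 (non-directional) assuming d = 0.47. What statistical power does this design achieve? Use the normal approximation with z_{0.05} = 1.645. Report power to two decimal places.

power ≈ 0.80

For two equal groups, power = Φ(d·√(n/2) − z_{α/2}).
d·√(n/2) = 0.47 × √(56/2) = 0.47 × 5.292 = 2.487.
z_β = 2.487 − 1.645 = 0.842.
Power = Φ(0.842) = 0.800.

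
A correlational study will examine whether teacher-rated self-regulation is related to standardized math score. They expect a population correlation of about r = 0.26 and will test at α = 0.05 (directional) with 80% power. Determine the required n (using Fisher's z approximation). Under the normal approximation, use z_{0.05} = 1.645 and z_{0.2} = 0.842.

n = 91

Fisher's z: C = ½·ln((1+r)/(1−r)) = ½·ln(1.7027) = 0.2661.
n = ((z_{α} + z_β)/C)² + 3.
(1.645 + 0.842) / 0.2661 = 2.487 / 0.2661 = 9.346.
n = 9.346² + 3 = 87.35 + 3 = 90.3.
Round up.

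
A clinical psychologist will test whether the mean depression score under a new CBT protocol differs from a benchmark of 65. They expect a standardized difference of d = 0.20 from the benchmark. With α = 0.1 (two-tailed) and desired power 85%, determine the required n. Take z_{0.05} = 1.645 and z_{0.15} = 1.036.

n = 180

For a one-sample test: n = ((z_{α/2} + z_β) / d)².
z_{α/2} + z_β = 1.645 + 1.036 = 2.681.
n = (2.681 / 0.20)² = 13.405² = 179.69.
Round up.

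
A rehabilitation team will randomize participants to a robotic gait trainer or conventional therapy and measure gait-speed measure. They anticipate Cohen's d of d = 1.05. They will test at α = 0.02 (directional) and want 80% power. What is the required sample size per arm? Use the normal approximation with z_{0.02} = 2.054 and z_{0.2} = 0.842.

n = 16 per group

For two independent groups with equal n: n = 2·((z_{α} + z_β) / d)².
z_{α} + z_β = 2.054 + 0.842 = 2.896.
n = 2 × (2.896 / 1.05)² = 2 × 2.758² = 2 × 7.61 = 15.2.
Round up to the next whole participant.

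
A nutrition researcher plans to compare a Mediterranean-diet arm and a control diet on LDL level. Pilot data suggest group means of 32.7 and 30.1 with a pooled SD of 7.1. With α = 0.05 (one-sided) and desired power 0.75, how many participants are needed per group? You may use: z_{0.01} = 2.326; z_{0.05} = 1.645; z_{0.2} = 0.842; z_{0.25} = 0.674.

Cohen's d = |M₁ − M₂| / SD_pooled = |32.7 − 30.1| / 7.1 = 2.6 / 7.1 = 0.366.
For two independent groups with equal n: n = 2·((z_{α} + z_β) / d)².
z_{α} + z_β = 1.645 + 0.674 = 2.319.
n = 2 × (2.319 / 0.366)² = 2 × 6.336² = 2 × 40.15 = 80.3.
Round up to the next whole participant.

n = 81 per group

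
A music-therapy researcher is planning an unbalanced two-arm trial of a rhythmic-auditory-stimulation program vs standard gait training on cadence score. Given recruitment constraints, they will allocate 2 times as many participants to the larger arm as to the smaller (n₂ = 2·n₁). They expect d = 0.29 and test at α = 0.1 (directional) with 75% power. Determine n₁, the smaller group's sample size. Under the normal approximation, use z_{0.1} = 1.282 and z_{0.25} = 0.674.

n₁ = 69

With allocation ratio k = n₂/n₁ = 2, Var(x̄₁−x̄₂) = σ²(1/n₁ + 1/(k·n₁)) = σ²·(k+1)/(k·n₁).
So n₁ = (1 + 1/k)·((z_{α} + z_β)/d)² = 1.500 × (1.956/0.29)².
n₁ = 1.500 × 45.49 = 68.2.
Round up: n₁ = 69, giving n₂ = 2 × 69 = 138.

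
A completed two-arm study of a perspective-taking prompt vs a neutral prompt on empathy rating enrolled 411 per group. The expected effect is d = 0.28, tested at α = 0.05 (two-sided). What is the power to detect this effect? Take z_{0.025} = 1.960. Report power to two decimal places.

power ≈ 0.98

For two equal groups, power = Φ(d·√(n/2) − z_{α/2}).
d·√(n/2) = 0.28 × √(411/2) = 0.28 × 14.335 = 4.014.
z_β = 4.014 − 1.960 = 2.054.
Power = Φ(2.054) = 0.980.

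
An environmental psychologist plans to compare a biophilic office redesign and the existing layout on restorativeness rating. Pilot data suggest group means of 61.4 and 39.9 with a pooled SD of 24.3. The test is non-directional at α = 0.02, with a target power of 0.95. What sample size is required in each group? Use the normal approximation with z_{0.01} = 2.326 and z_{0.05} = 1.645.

Cohen's d = |M₁ − M₂| / SD_pooled = |61.4 − 39.9| / 24.3 = 21.5 / 24.3 = 0.885.
For two independent groups with equal n: n = 2·((z_{α/2} + z_β) / d)².
z_{α/2} + z_β = 2.326 + 1.645 = 3.971.
n = 2 × (3.971 / 0.885)² = 2 × 4.487² = 2 × 20.13 = 40.3.
Round up to the next whole participant.

n = 41 per group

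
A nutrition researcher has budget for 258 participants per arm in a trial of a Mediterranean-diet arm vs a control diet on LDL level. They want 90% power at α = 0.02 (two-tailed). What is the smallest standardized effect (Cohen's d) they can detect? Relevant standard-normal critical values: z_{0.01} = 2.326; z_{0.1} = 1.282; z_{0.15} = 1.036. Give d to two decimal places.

For two independent groups of n = 258 each: d_min = (z_{α/2} + z_β)·√(2/n).
z-sum = 2.326 + 1.282 = 3.608.
d_min = 3.608 × √(2/258) = 3.608 × 0.0880 = 0.318.

d_min ≈ 0.32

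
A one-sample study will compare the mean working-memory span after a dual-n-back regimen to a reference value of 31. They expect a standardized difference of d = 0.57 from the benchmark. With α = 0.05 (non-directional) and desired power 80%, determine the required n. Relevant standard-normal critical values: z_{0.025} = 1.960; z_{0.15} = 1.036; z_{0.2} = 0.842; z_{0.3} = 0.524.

For a one-sample test: n = ((z_{α/2} + z_β) / d)².
z_{α/2} + z_β = 1.960 + 0.842 = 2.802.
n = (2.802 / 0.57)² = 4.916² = 24.16.
Round up.

n = 25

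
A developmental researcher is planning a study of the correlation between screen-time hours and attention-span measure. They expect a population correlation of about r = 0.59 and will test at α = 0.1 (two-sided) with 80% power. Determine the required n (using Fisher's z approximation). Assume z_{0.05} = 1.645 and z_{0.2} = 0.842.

Fisher's z: C = ½·ln((1+r)/(1−r)) = ½·ln(3.8780) = 0.6777.
n = ((z_{α/2} + z_β)/C)² + 3.
(1.645 + 0.842) / 0.6777 = 2.487 / 0.6777 = 3.670.
n = 3.670² + 3 = 13.47 + 3 = 16.5.
Round up.

n = 17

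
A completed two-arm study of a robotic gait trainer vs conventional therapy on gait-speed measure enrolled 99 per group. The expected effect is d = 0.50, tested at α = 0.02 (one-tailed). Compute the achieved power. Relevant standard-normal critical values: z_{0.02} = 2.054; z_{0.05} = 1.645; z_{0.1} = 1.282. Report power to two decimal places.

power ≈ 0.93

For two equal groups, power = Φ(d·√(n/2) − z_{α}).
d·√(n/2) = 0.50 × √(99/2) = 0.50 × 7.036 = 3.518.
z_β = 3.518 − 2.054 = 1.464.
Power = Φ(1.464) = 0.928.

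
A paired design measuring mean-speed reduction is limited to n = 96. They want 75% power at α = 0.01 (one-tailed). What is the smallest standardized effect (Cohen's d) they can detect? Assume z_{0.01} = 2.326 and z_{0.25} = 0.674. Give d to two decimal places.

d_min ≈ 0.31

For a single sample (or paired design) of n = 96: d_min = (z_{α} + z_β)/√n.
z-sum = 2.326 + 0.674 = 3.000.
d_min = 3.000 / √96 = 3.000 / 9.798 = 0.306.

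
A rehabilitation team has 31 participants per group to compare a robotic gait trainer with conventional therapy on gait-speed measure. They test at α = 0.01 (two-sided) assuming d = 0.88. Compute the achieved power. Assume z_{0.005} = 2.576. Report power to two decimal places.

For two equal groups, power = Φ(d·√(n/2) − z_{α/2}).
d·√(n/2) = 0.88 × √(31/2) = 0.88 × 3.937 = 3.465.
z_β = 3.465 − 2.576 = 0.889.
Power = Φ(0.889) = 0.813.

power ≈ 0.81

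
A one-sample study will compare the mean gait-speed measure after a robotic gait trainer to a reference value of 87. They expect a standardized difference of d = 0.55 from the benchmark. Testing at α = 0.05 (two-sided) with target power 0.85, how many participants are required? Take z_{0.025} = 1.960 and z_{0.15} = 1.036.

For a one-sample test: n = ((z_{α/2} + z_β) / d)².
z_{α/2} + z_β = 1.960 + 1.036 = 2.996.
n = (2.996 / 0.55)² = 5.447² = 29.67.
Round up.

n = 30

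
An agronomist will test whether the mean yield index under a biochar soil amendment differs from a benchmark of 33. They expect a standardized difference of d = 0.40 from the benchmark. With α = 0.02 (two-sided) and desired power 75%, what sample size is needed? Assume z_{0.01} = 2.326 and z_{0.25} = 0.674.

For a one-sample test: n = ((z_{α/2} + z_β) / d)².
z_{α/2} + z_β = 2.326 + 0.674 = 3.000.
n = (3.000 / 0.40)² = 7.500² = 56.25.
Round up.

n = 57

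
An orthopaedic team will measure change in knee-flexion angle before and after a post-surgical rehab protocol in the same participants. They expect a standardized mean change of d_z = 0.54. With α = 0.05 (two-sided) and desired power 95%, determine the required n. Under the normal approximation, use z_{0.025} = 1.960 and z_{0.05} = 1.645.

For a paired (one-sample on differences) test: n = ((z_{α/2} + z_β) / d)².
z_{α/2} + z_β = 1.960 + 1.645 = 3.605.
n = (3.605 / 0.54)² = 6.676² = 44.57.
Round up.

n = 45 pairs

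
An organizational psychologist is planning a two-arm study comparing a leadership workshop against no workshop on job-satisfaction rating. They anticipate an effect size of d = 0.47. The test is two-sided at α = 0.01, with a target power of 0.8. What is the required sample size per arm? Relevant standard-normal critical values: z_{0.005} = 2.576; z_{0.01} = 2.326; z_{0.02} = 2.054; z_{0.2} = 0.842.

For two independent groups with equal n: n = 2·((z_{α/2} + z_β) / d)².
z_{α/2} + z_β = 2.576 + 0.842 = 3.418.
n = 2 × (3.418 / 0.47)² = 2 × 7.272² = 2 × 52.89 = 105.8.
Round up to the next whole participant.

n = 106 per group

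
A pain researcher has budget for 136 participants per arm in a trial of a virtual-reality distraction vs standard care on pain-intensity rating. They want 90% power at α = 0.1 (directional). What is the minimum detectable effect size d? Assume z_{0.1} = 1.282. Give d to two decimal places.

For two independent groups of n = 136 each: d_min = (z_{α} + z_β)·√(2/n).
z-sum = 1.282 + 1.282 = 2.564.
d_min = 2.564 × √(2/136) = 2.564 × 0.1213 = 0.311.

d_min ≈ 0.31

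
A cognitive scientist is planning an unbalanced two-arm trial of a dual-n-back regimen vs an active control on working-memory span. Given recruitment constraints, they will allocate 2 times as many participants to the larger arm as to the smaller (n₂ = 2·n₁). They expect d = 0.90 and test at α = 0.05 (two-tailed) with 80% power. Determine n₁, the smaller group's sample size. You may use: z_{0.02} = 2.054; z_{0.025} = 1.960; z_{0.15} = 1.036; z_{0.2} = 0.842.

n₁ = 15

With allocation ratio k = n₂/n₁ = 2, Var(x̄₁−x̄₂) = σ²(1/n₁ + 1/(k·n₁)) = σ²·(k+1)/(k·n₁).
So n₁ = (1 + 1/k)·((z_{α/2} + z_β)/d)² = 1.500 × (2.802/0.90)².
n₁ = 1.500 × 9.69 = 14.5.
Round up: n₁ = 15, giving n₂ = 2 × 15 = 30.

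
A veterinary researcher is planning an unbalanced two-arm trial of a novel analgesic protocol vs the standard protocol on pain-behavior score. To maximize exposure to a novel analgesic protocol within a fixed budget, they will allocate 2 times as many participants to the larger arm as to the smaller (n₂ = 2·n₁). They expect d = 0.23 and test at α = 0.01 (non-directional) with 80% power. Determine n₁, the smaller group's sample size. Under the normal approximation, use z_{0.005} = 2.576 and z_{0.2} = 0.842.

n₁ = 332

With allocation ratio k = n₂/n₁ = 2, Var(x̄₁−x̄₂) = σ²(1/n₁ + 1/(k·n₁)) = σ²·(k+1)/(k·n₁).
So n₁ = (1 + 1/k)·((z_{α/2} + z_β)/d)² = 1.500 × (3.418/0.23)².
n₁ = 1.500 × 220.85 = 331.3.
Round up: n₁ = 332, giving n₂ = 2 × 332 = 664.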